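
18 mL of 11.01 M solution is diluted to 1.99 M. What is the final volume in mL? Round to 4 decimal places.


Dilution: M1*V1 = M2*V2, solve for V2.
V2 = M1*V1 / M2
V2 = 11.01 * 18 / 1.99
V2 = 198.18 / 1.99
V2 = 99.5879397 mL, rounded to 4 dp:

99.5879 mL


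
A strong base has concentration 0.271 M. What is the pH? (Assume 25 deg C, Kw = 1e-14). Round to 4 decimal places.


A strong base dissociates completely, so [OH-] equals the given concentration.
pOH = -log10([OH-]) = -log10(0.271) = 0.567031
pH = 14 - pOH = 14 - 0.567031
pH = 13.432969, rounded to 4 dp:

13.4330


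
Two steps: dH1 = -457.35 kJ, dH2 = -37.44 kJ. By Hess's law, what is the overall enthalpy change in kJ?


Hess's law: enthalpy is a state function, so add the step enthalpies.
dH_total = dH1 + dH2 = -457.35 + (-37.44)
dH_total = -494.79 kJ:

-494.79 kJ


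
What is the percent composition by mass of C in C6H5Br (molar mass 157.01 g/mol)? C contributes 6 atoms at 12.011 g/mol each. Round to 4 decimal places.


pct = 100 * (n_elem * M_elem) / M_total
mass_contribution = 6 * 12.011 = 72.066 g/mol
pct = 100 * 72.066 / 157.01
pct = 45.89898733 %, rounded to 4 dp:

45.8990 %


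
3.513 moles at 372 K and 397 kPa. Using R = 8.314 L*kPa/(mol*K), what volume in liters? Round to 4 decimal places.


PV = nRT, solve for V = nRT / P.
nRT = 3.513 * 8.314 * 372 = 10865.0345
V = 10865.0345 / 397
V = 27.36784509 L, rounded to 4 dp:

27.3678 L


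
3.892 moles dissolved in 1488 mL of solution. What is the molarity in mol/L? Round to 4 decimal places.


Convert volume to liters: V_L = V_mL / 1000.
V_L = 1488 / 1000 = 1.488 L
M = n / V_L = 3.892 / 1.488
M = 2.6155914 mol/L, rounded to 4 dp:

2.6156 mol/L


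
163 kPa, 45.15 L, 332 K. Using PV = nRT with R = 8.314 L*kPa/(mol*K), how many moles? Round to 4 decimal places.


PV = nRT, solve for n = PV / (RT).
PV = 163 * 45.15 = 7359.45
RT = 8.314 * 332 = 2760.248
n = 7359.45 / 2760.248
n = 2.66622782 mol, rounded to 4 dp:

2.6662 mol


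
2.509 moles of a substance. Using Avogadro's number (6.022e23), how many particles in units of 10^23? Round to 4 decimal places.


N = n * NA, then divide by 1e23 for the requested units.
N / 1e23 = n * 6.022
N / 1e23 = 2.509 * 6.022
N / 1e23 = 15.109198, rounded to 4 dp:

15.1092


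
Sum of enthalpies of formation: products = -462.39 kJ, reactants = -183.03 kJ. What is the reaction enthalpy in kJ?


dH_rxn = sum(dH_f products) - sum(dH_f reactants)
dH_rxn = -462.39 - (-183.03)
dH_rxn = -279.36 kJ:

-279.36 kJ


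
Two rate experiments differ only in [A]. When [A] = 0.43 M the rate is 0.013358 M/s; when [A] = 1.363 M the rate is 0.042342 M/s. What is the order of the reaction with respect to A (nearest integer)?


Rate is proportional to [A]^n, so rate2/rate1 = ([A]2/[A]1)^n. Take logs to solve for n.
rate2/rate1 = 0.042342 / 0.013358 = 3.1698
[A]2/[A]1 = 1.363 / 0.43 = 3.1698
n = ln(3.1698) / ln(3.1698) = 1.0
Nearest integer order:

1


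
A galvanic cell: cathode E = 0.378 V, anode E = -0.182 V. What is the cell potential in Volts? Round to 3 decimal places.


Standard cell potential: E_cell = E_cathode - E_anode.
E_cell = 0.378 - (-0.182)
E_cell = 0.56 V, rounded to 3 dp:

0.560 V


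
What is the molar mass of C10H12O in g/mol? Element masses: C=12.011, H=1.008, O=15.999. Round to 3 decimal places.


M = sum(count * atomic_mass) over atoms.
M = 10*12.011 + 12*1.008 + 1*15.999
M = 120.11 + 12.096 + 15.999
M = 148.205 g/mol, rounded to 3 dp:

148.205 g/mol


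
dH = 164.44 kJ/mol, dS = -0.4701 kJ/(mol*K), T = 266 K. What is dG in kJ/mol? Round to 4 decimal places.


Gibbs: dG = dH - T*dS (consistent units, dS already in kJ/(mol*K)).
T*dS = 266 * -0.4701 = -125.0466
dG = 164.44 - (-125.0466)
dG = 289.4866 kJ/mol, rounded to 4 dp:

289.4866 kJ/mol


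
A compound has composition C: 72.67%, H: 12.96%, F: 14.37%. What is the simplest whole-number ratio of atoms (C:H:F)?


Assume 100 g of compound, divide each mass% by atomic mass to get moles, then normalize by the smallest to get a raw atom ratio.
Moles per 100 g: C: 72.67/12.011 = 6.0503, H: 12.96/1.008 = 12.8571, F: 14.37/18.998 = 0.7564
Raw ratio (divide by min = 0.7564): C: 7.999, H: 16.998, F: 1.0
Multiply by 1 to clear fractions: C: 7.999 ~= 8, H: 16.998 ~= 17, F: 1.0 ~= 1
Reduce by GCD to get the simplest whole-number ratio:

8:17:1


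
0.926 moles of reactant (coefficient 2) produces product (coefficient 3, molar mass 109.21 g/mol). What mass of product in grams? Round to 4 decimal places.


Use the coefficient ratio to convert reactant moles to product moles, then multiply by the product's molar mass.
moles_P = moles_R * (coeff_P / coeff_R) = 0.926 * (3/2) = 1.389
mass_P = moles_P * M_P = 1.389 * 109.21
mass_P = 151.69269 g, rounded to 4 dp:

151.6927 g


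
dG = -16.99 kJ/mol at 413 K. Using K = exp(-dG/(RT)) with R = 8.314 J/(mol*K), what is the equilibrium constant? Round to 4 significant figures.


dG is in kJ/mol; multiply by 1000 to match R in J/(mol*K).
RT = 8.314 * 413 = 3433.682 J/mol
exponent = -dG*1000 / (RT) = -(-16.99*1000) / 3433.682 = 4.9480412
K = exp(4.9480412)
K = 140.8987, rounded to 4 significant figures:

140.9


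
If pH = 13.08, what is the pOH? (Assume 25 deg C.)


At 25 deg C, pH + pOH = 14.
pOH = 14 - pH = 14 - 13.08
pOH = 0.92:

0.92


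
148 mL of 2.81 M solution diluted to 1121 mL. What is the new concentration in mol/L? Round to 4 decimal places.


Dilution: M1*V1 = M2*V2, solve for M2.
M2 = M1*V1 / V2
M2 = 2.81 * 148 / 1121
M2 = 415.88 / 1121
M2 = 0.37099019 mol/L, rounded to 4 dp:

0.3710 mol/L


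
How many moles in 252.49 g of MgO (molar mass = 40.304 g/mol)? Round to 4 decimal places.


n = mass / M
n = 252.49 / 40.304
n = 6.26463875 mol, rounded to 4 dp:

6.2646 mol


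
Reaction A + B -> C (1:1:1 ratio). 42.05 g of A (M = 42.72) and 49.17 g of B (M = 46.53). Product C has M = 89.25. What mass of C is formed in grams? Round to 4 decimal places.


Find moles of each reactant; the smaller value is the limiting reagent in a 1:1:1 reaction, so moles_C equals moles of the limiter.
n_A = mass_A / M_A = 42.05 / 42.72 = 0.984316 mol
n_B = mass_B / M_B = 49.17 / 46.53 = 1.056738 mol
Limiting reagent: A (smaller), n_limiting = 0.984316 mol
mass_C = n_limiting * M_C = 0.984316 * 89.25
mass_C = 87.850203 g, rounded to 4 dp:

87.8502 g


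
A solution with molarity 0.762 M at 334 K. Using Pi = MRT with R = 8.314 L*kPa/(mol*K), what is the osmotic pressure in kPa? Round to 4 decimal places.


Osmotic pressure (van't Hoff): Pi = M*R*T.
RT = 8.314 * 334 = 2776.876
Pi = 0.762 * 2776.876
Pi = 2115.979512 kPa, rounded to 4 dp:

2115.9795 kPa


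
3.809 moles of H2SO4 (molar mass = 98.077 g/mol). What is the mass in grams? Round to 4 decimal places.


mass = n * M
mass = 3.809 * 98.077
mass = 373.575293 g, rounded to 4 dp:

373.5753 g


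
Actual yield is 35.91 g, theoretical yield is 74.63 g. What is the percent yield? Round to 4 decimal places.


% yield = 100 * actual / theoretical
% yield = 100 * 35.91 / 74.63
% yield = 48.11737907 %, rounded to 4 dp:

48.1174 %


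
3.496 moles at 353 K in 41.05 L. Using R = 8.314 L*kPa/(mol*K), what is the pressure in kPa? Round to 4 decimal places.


PV = nRT, solve for P = nRT / V.
nRT = 3.496 * 8.314 * 353 = 10260.2076
P = 10260.2076 / 41.05
P = 249.94415591 kPa, rounded to 4 dp:

249.9442 kPa


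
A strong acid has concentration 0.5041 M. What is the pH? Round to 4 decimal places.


A strong acid dissociates completely, so [H+] equals the given concentration.
pH = -log10([H+]) = -log10(0.5041)
pH = 0.2974833, rounded to 4 dp:

0.2975


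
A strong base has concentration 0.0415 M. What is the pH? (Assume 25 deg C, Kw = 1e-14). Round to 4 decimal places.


A strong base dissociates completely, so [OH-] equals the given concentration.
pOH = -log10([OH-]) = -log10(0.0415) = 1.381952
pH = 14 - pOH = 14 - 1.381952
pH = 12.618048, rounded to 4 dp:

12.6180


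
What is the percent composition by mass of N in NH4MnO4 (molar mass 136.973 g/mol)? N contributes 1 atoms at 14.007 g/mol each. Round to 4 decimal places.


pct = 100 * (n_elem * M_elem) / M_total
mass_contribution = 1 * 14.007 = 14.007 g/mol
pct = 100 * 14.007 / 136.973
pct = 10.22610295 %, rounded to 4 dp:

10.2261 %


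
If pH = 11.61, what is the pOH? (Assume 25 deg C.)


At 25 deg C, pH + pOH = 14.
pOH = 14 - pH = 14 - 11.61
pOH = 2.39:

2.39


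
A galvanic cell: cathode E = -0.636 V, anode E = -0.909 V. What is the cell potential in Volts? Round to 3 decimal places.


Standard cell potential: E_cell = E_cathode - E_anode.
E_cell = -0.636 - (-0.909)
E_cell = 0.273 V, rounded to 3 dp:

0.273 V


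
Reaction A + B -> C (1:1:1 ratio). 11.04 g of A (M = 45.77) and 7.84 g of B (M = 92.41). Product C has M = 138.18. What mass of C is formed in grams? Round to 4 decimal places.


Find moles of each reactant; the smaller value is the limiting reagent in a 1:1:1 reaction, so moles_C equals moles of the limiter.
n_A = mass_A / M_A = 11.04 / 45.77 = 0.241206 mol
n_B = mass_B / M_B = 7.84 / 92.41 = 0.084839 mol
Limiting reagent: B (smaller), n_limiting = 0.084839 mol
mass_C = n_limiting * M_C = 0.084839 * 138.18
mass_C = 11.72305302 g, rounded to 4 dp:

11.7231 g


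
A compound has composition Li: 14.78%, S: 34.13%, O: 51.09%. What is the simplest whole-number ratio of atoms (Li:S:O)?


Assume 100 g of compound, divide each mass% by atomic mass to get moles, then normalize by the smallest to get a raw atom ratio.
Moles per 100 g: Li: 14.78/6.941 = 2.1294, S: 34.13/32.065 = 1.0644, O: 51.09/15.999 = 3.1933
Raw ratio (divide by min = 1.0644): Li: 2.001, S: 1.0, O: 3.0
Multiply by 1 to clear fractions: Li: 2.001 ~= 2, S: 1.0 ~= 1, O: 3.0 ~= 3
Reduce by GCD to get the simplest whole-number ratio:

2:1:3


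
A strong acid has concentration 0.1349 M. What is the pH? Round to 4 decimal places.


A strong acid dissociates completely, so [H+] equals the given concentration.
pH = -log10([H+]) = -log10(0.1349)
pH = 0.86998805, rounded to 4 dp:

0.8700


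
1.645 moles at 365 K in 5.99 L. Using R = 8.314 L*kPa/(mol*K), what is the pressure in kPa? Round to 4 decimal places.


PV = nRT, solve for P = nRT / V.
nRT = 1.645 * 8.314 * 365 = 4991.9334
P = 4991.9334 / 5.99
P = 833.37786311 kPa, rounded to 4 dp:

833.3779 kPa


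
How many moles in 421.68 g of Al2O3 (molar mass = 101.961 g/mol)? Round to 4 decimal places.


n = mass / M
n = 421.68 / 101.961
n = 4.13569894 mol, rounded to 4 dp:

4.1357 mol


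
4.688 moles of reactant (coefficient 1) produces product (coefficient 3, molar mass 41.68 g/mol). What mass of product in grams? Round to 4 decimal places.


Use the coefficient ratio to convert reactant moles to product moles, then multiply by the product's molar mass.
moles_P = moles_R * (coeff_P / coeff_R) = 4.688 * (3/1) = 14.064
mass_P = moles_P * M_P = 14.064 * 41.68
mass_P = 586.18752 g, rounded to 4 dp:

586.1875 g


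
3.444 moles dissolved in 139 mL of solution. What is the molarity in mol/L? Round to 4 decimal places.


Convert volume to liters: V_L = V_mL / 1000.
V_L = 139 / 1000 = 0.139 L
M = n / V_L = 3.444 / 0.139
M = 24.77697842 mol/L, rounded to 4 dp:

24.7770 mol/L


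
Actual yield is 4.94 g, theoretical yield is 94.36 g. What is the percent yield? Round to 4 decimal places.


% yield = 100 * actual / theoretical
% yield = 100 * 4.94 / 94.36
% yield = 5.23526918 %, rounded to 4 dp:

5.2353 %


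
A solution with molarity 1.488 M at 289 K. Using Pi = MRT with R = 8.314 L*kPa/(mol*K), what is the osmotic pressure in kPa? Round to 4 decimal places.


Osmotic pressure (van't Hoff): Pi = M*R*T.
RT = 8.314 * 289 = 2402.746
Pi = 1.488 * 2402.746
Pi = 3575.286048 kPa, rounded to 4 dp:

3575.2860 kPa


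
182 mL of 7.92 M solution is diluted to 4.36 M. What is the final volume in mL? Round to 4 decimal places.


Dilution: M1*V1 = M2*V2, solve for V2.
V2 = M1*V1 / M2
V2 = 7.92 * 182 / 4.36
V2 = 1441.44 / 4.36
V2 = 330.60550459 mL, rounded to 4 dp:

330.6055 mL


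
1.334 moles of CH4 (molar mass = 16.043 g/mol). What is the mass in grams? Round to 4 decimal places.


mass = n * M
mass = 1.334 * 16.043
mass = 21.401362 g, rounded to 4 dp:

21.4014 g


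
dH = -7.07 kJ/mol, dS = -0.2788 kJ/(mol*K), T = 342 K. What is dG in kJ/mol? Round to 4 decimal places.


Gibbs: dG = dH - T*dS (consistent units, dS already in kJ/(mol*K)).
T*dS = 342 * -0.2788 = -95.3496
dG = -7.07 - (-95.3496)
dG = 88.2796 kJ/mol, rounded to 4 dp:

88.2796 kJ/mol


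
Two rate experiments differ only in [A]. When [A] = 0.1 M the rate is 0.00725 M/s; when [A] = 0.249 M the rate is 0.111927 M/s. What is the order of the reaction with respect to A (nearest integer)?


Rate is proportional to [A]^n, so rate2/rate1 = ([A]2/[A]1)^n. Take logs to solve for n.
rate2/rate1 = 0.111927 / 0.00725 = 15.4382
[A]2/[A]1 = 0.249 / 0.1 = 2.49
n = ln(15.4382) / ln(2.49) = 3.0
Nearest integer order:

3


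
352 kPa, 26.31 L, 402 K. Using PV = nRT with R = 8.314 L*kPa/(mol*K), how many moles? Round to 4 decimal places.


PV = nRT, solve for n = PV / (RT).
PV = 352 * 26.31 = 9261.12
RT = 8.314 * 402 = 3342.228
n = 9261.12 / 3342.228
n = 2.77094202 mol, rounded to 4 dp:

2.7709 mol


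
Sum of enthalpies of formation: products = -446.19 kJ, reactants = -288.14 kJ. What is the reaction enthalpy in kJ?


dH_rxn = sum(dH_f products) - sum(dH_f reactants)
dH_rxn = -446.19 - (-288.14)
dH_rxn = -158.05 kJ:

-158.05 kJ


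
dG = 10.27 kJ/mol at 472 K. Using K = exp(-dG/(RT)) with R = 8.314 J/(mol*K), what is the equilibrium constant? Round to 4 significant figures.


dG is in kJ/mol; multiply by 1000 to match R in J/(mol*K).
RT = 8.314 * 472 = 3924.208 J/mol
exponent = -dG*1000 / (RT) = -(10.27*1000) / 3924.208 = -2.61708859
K = exp(-2.61708859)
K = 0.073015131, rounded to 4 significant figures:

0.07302


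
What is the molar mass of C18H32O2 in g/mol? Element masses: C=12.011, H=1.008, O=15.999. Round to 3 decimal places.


M = sum(count * atomic_mass) over atoms.
M = 18*12.011 + 32*1.008 + 2*15.999
M = 216.198 + 32.256 + 31.998
M = 280.452 g/mol, rounded to 3 dp:

280.452 g/mol


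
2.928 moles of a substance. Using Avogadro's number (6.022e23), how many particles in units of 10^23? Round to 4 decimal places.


N = n * NA, then divide by 1e23 for the requested units.
N / 1e23 = n * 6.022
N / 1e23 = 2.928 * 6.022
N / 1e23 = 17.632416, rounded to 4 dp:

17.6324


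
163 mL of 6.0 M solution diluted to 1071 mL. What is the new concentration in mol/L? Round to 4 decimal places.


Dilution: M1*V1 = M2*V2, solve for M2.
M2 = M1*V1 / V2
M2 = 6.0 * 163 / 1071
M2 = 978.0 / 1071
M2 = 0.91316527 mol/L, rounded to 4 dp:

0.9132 mol/L


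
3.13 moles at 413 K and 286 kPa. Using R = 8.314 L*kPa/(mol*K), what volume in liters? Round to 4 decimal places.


PV = nRT, solve for V = nRT / P.
nRT = 3.13 * 8.314 * 413 = 10747.4247
V = 10747.4247 / 286
V = 37.57840804 L, rounded to 4 dp:

37.5784 L


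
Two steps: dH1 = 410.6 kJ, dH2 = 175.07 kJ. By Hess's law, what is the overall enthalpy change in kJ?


Hess's law: enthalpy is a state function, so add the step enthalpies.
dH_total = dH1 + dH2 = 410.6 + (175.07)
dH_total = 585.67 kJ:

585.67 kJ


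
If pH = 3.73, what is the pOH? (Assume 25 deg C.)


At 25 deg C, pH + pOH = 14.
pOH = 14 - pH = 14 - 3.73
pOH = 10.27:

10.27


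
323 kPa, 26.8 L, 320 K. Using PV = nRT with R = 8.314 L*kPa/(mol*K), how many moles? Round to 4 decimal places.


PV = nRT, solve for n = PV / (RT).
PV = 323 * 26.8 = 8656.4
RT = 8.314 * 320 = 2660.48
n = 8656.4 / 2660.48
n = 3.25369858 mol, rounded to 4 dp:

3.2537 mol


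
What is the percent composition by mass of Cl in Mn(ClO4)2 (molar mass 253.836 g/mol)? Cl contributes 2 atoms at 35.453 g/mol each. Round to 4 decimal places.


pct = 100 * (n_elem * M_elem) / M_total
mass_contribution = 2 * 35.453 = 70.906 g/mol
pct = 100 * 70.906 / 253.836
pct = 27.93378402 %, rounded to 4 dp:

27.9338 %


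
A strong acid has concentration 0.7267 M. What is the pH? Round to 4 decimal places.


A strong acid dissociates completely, so [H+] equals the given concentration.
pH = -log10([H+]) = -log10(0.7267)
pH = 0.13864484, rounded to 4 dp:

0.1386


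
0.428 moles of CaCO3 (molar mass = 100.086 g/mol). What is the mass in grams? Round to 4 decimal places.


mass = n * M
mass = 0.428 * 100.086
mass = 42.836808 g, rounded to 4 dp:

42.8368 g


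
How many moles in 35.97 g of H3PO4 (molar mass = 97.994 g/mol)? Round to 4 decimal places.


n = mass / M
n = 35.97 / 97.994
n = 0.36706329 mol, rounded to 4 dp:

0.3671 mol


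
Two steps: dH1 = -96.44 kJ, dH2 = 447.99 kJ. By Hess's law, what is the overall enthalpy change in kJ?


Hess's law: enthalpy is a state function, so add the step enthalpies.
dH_total = dH1 + dH2 = -96.44 + (447.99)
dH_total = 351.55 kJ:

351.55 kJ


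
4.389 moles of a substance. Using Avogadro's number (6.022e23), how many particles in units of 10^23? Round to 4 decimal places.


N = n * NA, then divide by 1e23 for the requested units.
N / 1e23 = n * 6.022
N / 1e23 = 4.389 * 6.022
N / 1e23 = 26.430558, rounded to 4 dp:

26.4306


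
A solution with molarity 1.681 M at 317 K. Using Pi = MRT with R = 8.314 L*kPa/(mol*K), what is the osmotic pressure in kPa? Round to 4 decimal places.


Osmotic pressure (van't Hoff): Pi = M*R*T.
RT = 8.314 * 317 = 2635.538
Pi = 1.681 * 2635.538
Pi = 4430.339378 kPa, rounded to 4 dp:

4430.3394 kPa


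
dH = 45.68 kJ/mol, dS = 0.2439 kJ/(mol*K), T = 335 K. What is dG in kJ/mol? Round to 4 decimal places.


Gibbs: dG = dH - T*dS (consistent units, dS already in kJ/(mol*K)).
T*dS = 335 * 0.2439 = 81.7065
dG = 45.68 - (81.7065)
dG = -36.0265 kJ/mol, rounded to 4 dp:

-36.0265 kJ/mol


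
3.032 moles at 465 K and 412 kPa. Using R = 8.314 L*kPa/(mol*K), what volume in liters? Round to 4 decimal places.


PV = nRT, solve for V = nRT / P.
nRT = 3.032 * 8.314 * 465 = 11721.7423
V = 11721.7423 / 412
V = 28.45083083 L, rounded to 4 dp:

28.4508 L


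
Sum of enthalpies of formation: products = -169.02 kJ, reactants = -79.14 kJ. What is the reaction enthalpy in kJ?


dH_rxn = sum(dH_f products) - sum(dH_f reactants)
dH_rxn = -169.02 - (-79.14)
dH_rxn = -89.88 kJ:

-89.88 kJ


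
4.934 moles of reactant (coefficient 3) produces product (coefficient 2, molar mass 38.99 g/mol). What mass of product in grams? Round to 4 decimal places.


Use the coefficient ratio to convert reactant moles to product moles, then multiply by the product's molar mass.
moles_P = moles_R * (coeff_P / coeff_R) = 4.934 * (2/3) = 3.289333
mass_P = moles_P * M_P = 3.289333 * 38.99
mass_P = 128.25109367 g, rounded to 4 dp:

128.2511 g


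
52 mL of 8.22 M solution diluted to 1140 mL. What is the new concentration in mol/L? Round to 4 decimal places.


Dilution: M1*V1 = M2*V2, solve for M2.
M2 = M1*V1 / V2
M2 = 8.22 * 52 / 1140
M2 = 427.44 / 1140
M2 = 0.37494737 mol/L, rounded to 4 dp:

0.3749 mol/L


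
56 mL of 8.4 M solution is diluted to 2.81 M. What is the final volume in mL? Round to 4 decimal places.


Dilution: M1*V1 = M2*V2, solve for V2.
V2 = M1*V1 / M2
V2 = 8.4 * 56 / 2.81
V2 = 470.4 / 2.81
V2 = 167.40213523 mL, rounded to 4 dp:

167.4021 mL


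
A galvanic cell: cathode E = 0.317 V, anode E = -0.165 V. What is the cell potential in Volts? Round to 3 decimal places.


Standard cell potential: E_cell = E_cathode - E_anode.
E_cell = 0.317 - (-0.165)
E_cell = 0.482 V, rounded to 3 dp:

0.482 V


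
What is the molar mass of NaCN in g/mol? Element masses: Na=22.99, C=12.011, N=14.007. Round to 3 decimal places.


M = sum(count * atomic_mass) over atoms.
M = 1*22.99 + 1*12.011 + 1*14.007
M = 22.99 + 12.011 + 14.007
M = 49.008 g/mol, rounded to 3 dp:

49.008 g/mol


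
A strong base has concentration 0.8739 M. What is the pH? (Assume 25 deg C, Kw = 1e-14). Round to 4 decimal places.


A strong base dissociates completely, so [OH-] equals the given concentration.
pOH = -log10([OH-]) = -log10(0.8739) = 0.058538
pH = 14 - pOH = 14 - 0.058538
pH = 13.941462, rounded to 4 dp:

13.9415


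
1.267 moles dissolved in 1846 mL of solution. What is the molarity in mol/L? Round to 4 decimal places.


Convert volume to liters: V_L = V_mL / 1000.
V_L = 1846 / 1000 = 1.846 L
M = n / V_L = 1.267 / 1.846
M = 0.68634886 mol/L, rounded to 4 dp:

0.6863 mol/L


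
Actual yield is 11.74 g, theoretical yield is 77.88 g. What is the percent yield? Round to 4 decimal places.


% yield = 100 * actual / theoretical
% yield = 100 * 11.74 / 77.88
% yield = 15.07447355 %, rounded to 4 dp:

15.0745 %


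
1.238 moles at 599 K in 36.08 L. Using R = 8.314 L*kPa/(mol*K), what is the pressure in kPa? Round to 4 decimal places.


PV = nRT, solve for P = nRT / V.
nRT = 1.238 * 8.314 * 599 = 6165.3465
P = 6165.3465 / 36.08
P = 170.87989191 kPa, rounded to 4 dp:

170.8799 kPa


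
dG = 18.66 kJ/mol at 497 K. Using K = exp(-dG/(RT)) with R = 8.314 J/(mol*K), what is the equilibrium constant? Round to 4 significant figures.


dG is in kJ/mol; multiply by 1000 to match R in J/(mol*K).
RT = 8.314 * 497 = 4132.058 J/mol
exponent = -dG*1000 / (RT) = -(18.66*1000) / 4132.058 = -4.51590951
K = exp(-4.51590951)
K = 0.010933656, rounded to 4 significant figures:

0.01093


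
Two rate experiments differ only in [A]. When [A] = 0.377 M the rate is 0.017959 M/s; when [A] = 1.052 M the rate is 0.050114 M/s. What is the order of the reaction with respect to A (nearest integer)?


Rate is proportional to [A]^n, so rate2/rate1 = ([A]2/[A]1)^n. Take logs to solve for n.
rate2/rate1 = 0.050114 / 0.017959 = 2.7905
[A]2/[A]1 = 1.052 / 0.377 = 2.7905
n = ln(2.7905) / ln(2.7905) = 1.0
Nearest integer order:

1


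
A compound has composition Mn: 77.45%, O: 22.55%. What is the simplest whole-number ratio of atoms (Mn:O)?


Assume 100 g of compound, divide each mass% by atomic mass to get moles, then normalize by the smallest to get a raw atom ratio.
Moles per 100 g: Mn: 77.45/54.938 = 1.4098, O: 22.55/15.999 = 1.4095
Raw ratio (divide by min = 1.4095): Mn: 1.0, O: 1.0
Multiply by 1 to clear fractions: Mn: 1.0 ~= 1, O: 1.0 ~= 1
Reduce by GCD to get the simplest whole-number ratio:

1:1


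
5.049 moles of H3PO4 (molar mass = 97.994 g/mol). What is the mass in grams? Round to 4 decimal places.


mass = n * M
mass = 5.049 * 97.994
mass = 494.771706 g, rounded to 4 dp:

494.7717 g


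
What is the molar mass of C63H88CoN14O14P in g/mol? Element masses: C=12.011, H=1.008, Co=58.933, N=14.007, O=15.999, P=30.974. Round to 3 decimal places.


M = sum(count * atomic_mass) over atoms.
M = 63*12.011 + 88*1.008 + 1*58.933 + 14*14.007 + 14*15.999 + 1*30.974
M = 756.693 + 88.704 + 58.933 + 196.098 + 223.986 + 30.974
M = 1355.388 g/mol, rounded to 3 dp:

1355.388 g/mol


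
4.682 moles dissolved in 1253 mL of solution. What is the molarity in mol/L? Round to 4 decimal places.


Convert volume to liters: V_L = V_mL / 1000.
V_L = 1253 / 1000 = 1.253 L
M = n / V_L = 4.682 / 1.253
M = 3.73663208 mol/L, rounded to 4 dp:

3.7366 mol/L


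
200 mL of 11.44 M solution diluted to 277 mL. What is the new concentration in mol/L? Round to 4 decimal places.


Dilution: M1*V1 = M2*V2, solve for M2.
M2 = M1*V1 / V2
M2 = 11.44 * 200 / 277
M2 = 2288.0 / 277
M2 = 8.2599278 mol/L, rounded to 4 dp:

8.2599 mol/L


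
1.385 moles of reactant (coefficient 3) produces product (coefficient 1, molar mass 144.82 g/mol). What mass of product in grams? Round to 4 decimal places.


Use the coefficient ratio to convert reactant moles to product moles, then multiply by the product's molar mass.
moles_P = moles_R * (coeff_P / coeff_R) = 1.385 * (1/3) = 0.461667
mass_P = moles_P * M_P = 0.461667 * 144.82
mass_P = 66.85861494 g, rounded to 4 dp:

66.8586 g


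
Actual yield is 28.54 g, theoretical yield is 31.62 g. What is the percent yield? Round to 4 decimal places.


% yield = 100 * actual / theoretical
% yield = 100 * 28.54 / 31.62
% yield = 90.25932954 %, rounded to 4 dp:

90.2593 %


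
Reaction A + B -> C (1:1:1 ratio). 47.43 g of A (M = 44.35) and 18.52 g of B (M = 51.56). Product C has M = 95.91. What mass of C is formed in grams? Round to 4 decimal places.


Find moles of each reactant; the smaller value is the limiting reagent in a 1:1:1 reaction, so moles_C equals moles of the limiter.
n_A = mass_A / M_A = 47.43 / 44.35 = 1.069448 mol
n_B = mass_B / M_B = 18.52 / 51.56 = 0.359193 mol
Limiting reagent: B (smaller), n_limiting = 0.359193 mol
mass_C = n_limiting * M_C = 0.359193 * 95.91
mass_C = 34.45020063 g, rounded to 4 dp:

34.4502 g


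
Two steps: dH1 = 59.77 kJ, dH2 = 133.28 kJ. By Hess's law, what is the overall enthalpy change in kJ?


Hess's law: enthalpy is a state function, so add the step enthalpies.
dH_total = dH1 + dH2 = 59.77 + (133.28)
dH_total = 193.05 kJ:

193.05 kJ


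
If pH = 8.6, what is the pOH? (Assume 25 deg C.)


At 25 deg C, pH + pOH = 14.
pOH = 14 - pH = 14 - 8.6
pOH = 5.4:

5.40


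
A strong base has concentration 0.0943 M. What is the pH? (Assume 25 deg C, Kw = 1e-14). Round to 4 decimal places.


A strong base dissociates completely, so [OH-] equals the given concentration.
pOH = -log10([OH-]) = -log10(0.0943) = 1.025488
pH = 14 - pOH = 14 - 1.025488
pH = 12.974512, rounded to 4 dp:

12.9745


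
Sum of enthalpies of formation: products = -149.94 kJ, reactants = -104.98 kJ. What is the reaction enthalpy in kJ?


dH_rxn = sum(dH_f products) - sum(dH_f reactants)
dH_rxn = -149.94 - (-104.98)
dH_rxn = -44.96 kJ:

-44.96 kJ


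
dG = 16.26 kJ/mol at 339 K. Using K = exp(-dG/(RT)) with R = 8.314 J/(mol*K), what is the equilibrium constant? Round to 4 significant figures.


dG is in kJ/mol; multiply by 1000 to match R in J/(mol*K).
RT = 8.314 * 339 = 2818.446 J/mol
exponent = -dG*1000 / (RT) = -(16.26*1000) / 2818.446 = -5.76913661
K = exp(-5.76913661)
K = 0.0031224522, rounded to 4 significant figures:

0.003122


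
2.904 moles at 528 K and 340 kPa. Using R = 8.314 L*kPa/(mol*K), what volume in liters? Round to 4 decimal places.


PV = nRT, solve for V = nRT / P.
nRT = 2.904 * 8.314 * 528 = 12747.956
V = 12747.956 / 340
V = 37.49398824 L, rounded to 4 dp:

37.4940 L


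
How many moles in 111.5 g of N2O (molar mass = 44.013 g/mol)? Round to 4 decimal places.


n = mass / M
n = 111.5 / 44.013
n = 2.53334242 mol, rounded to 4 dp:

2.5333 mol


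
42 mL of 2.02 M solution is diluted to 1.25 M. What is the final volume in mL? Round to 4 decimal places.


Dilution: M1*V1 = M2*V2, solve for V2.
V2 = M1*V1 / M2
V2 = 2.02 * 42 / 1.25
V2 = 84.84 / 1.25
V2 = 67.872 mL, rounded to 4 dp:

67.8720 mL


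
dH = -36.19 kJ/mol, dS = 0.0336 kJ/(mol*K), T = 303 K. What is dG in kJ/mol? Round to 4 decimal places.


Gibbs: dG = dH - T*dS (consistent units, dS already in kJ/(mol*K)).
T*dS = 303 * 0.0336 = 10.1808
dG = -36.19 - (10.1808)
dG = -46.3708 kJ/mol, rounded to 4 dp:

-46.3708 kJ/mol


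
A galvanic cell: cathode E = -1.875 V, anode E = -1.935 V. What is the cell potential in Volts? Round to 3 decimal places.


Standard cell potential: E_cell = E_cathode - E_anode.
E_cell = -1.875 - (-1.935)
E_cell = 0.06 V, rounded to 3 dp:

0.060 V


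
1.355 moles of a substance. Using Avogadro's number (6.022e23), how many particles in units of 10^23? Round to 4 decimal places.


N = n * NA, then divide by 1e23 for the requested units.
N / 1e23 = n * 6.022
N / 1e23 = 1.355 * 6.022
N / 1e23 = 8.15981, rounded to 4 dp:

8.1598


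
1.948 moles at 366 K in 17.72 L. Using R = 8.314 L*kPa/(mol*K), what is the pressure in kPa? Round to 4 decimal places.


PV = nRT, solve for P = nRT / V.
nRT = 1.948 * 8.314 * 366 = 5927.616
P = 5927.616 / 17.72
P = 334.51557562 kPa, rounded to 4 dp:

334.5156 kPa


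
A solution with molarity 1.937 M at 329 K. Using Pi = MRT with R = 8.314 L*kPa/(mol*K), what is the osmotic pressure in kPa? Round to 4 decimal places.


Osmotic pressure (van't Hoff): Pi = M*R*T.
RT = 8.314 * 329 = 2735.306
Pi = 1.937 * 2735.306
Pi = 5298.287722 kPa, rounded to 4 dp:

5298.2877 kPa


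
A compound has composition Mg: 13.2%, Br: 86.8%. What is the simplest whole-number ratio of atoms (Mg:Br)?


Assume 100 g of compound, divide each mass% by atomic mass to get moles, then normalize by the smallest to get a raw atom ratio.
Moles per 100 g: Mg: 13.2/24.305 = 0.5431, Br: 86.8/79.904 = 1.0863
Raw ratio (divide by min = 0.5431): Mg: 1.0, Br: 2.0
Multiply by 1 to clear fractions: Mg: 1.0 ~= 1, Br: 2.0 ~= 2
Reduce by GCD to get the simplest whole-number ratio:

1:2


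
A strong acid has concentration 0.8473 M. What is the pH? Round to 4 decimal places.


A strong acid dissociates completely, so [H+] equals the given concentration.
pH = -log10([H+]) = -log10(0.8473)
pH = 0.07196279, rounded to 4 dp:

0.0720


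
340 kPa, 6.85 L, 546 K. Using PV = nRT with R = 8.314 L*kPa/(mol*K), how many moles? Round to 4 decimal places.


PV = nRT, solve for n = PV / (RT).
PV = 340 * 6.85 = 2329.0
RT = 8.314 * 546 = 4539.444
n = 2329.0 / 4539.444
n = 0.51305843 mol, rounded to 4 dp:

0.5131 mol


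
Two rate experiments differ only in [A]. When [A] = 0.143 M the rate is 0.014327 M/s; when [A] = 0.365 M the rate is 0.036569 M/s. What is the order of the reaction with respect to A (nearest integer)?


Rate is proportional to [A]^n, so rate2/rate1 = ([A]2/[A]1)^n. Take logs to solve for n.
rate2/rate1 = 0.036569 / 0.014327 = 2.5525
[A]2/[A]1 = 0.365 / 0.143 = 2.5524
n = ln(2.5525) / ln(2.5524) = 1.0
Nearest integer order:

1


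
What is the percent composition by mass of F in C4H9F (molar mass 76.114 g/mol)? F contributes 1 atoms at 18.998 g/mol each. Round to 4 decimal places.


pct = 100 * (n_elem * M_elem) / M_total
mass_contribution = 1 * 18.998 = 18.998 g/mol
pct = 100 * 18.998 / 76.114
pct = 24.95992853 %, rounded to 4 dp:

24.9599 %


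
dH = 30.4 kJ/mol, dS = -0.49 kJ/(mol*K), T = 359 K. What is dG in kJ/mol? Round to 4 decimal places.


Gibbs: dG = dH - T*dS (consistent units, dS already in kJ/(mol*K)).
T*dS = 359 * -0.49 = -175.91
dG = 30.4 - (-175.91)
dG = 206.31 kJ/mol, rounded to 4 dp:

206.3100 kJ/mol


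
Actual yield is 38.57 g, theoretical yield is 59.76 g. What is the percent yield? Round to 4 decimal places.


% yield = 100 * actual / theoretical
% yield = 100 * 38.57 / 59.76
% yield = 64.54149933 %, rounded to 4 dp:

64.5415 %


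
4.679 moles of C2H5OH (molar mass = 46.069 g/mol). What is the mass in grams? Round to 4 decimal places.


mass = n * M
mass = 4.679 * 46.069
mass = 215.556851 g, rounded to 4 dp:

215.5569 g


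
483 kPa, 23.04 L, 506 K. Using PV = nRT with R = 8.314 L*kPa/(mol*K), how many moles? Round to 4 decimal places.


PV = nRT, solve for n = PV / (RT).
PV = 483 * 23.04 = 11128.32
RT = 8.314 * 506 = 4206.884
n = 11128.32 / 4206.884
n = 2.64526429 mol, rounded to 4 dp:

2.6453 mol


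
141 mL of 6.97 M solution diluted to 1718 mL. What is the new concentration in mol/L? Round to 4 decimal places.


Dilution: M1*V1 = M2*V2, solve for M2.
M2 = M1*V1 / V2
M2 = 6.97 * 141 / 1718
M2 = 982.77 / 1718
M2 = 0.57204307 mol/L, rounded to 4 dp:

0.5720 mol/L


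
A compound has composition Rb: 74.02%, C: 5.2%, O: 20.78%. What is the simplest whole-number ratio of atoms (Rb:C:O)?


Assume 100 g of compound, divide each mass% by atomic mass to get moles, then normalize by the smallest to get a raw atom ratio.
Moles per 100 g: Rb: 74.02/85.468 = 0.8661, C: 5.2/12.011 = 0.4329, O: 20.78/15.999 = 1.2988
Raw ratio (divide by min = 0.4329): Rb: 2.0, C: 1.0, O: 3.0
Multiply by 1 to clear fractions: Rb: 2.0 ~= 2, C: 1.0 ~= 1, O: 3.0 ~= 3
Reduce by GCD to get the simplest whole-number ratio:

2:1:3


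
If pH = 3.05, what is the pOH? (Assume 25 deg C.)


At 25 deg C, pH + pOH = 14.
pOH = 14 - pH = 14 - 3.05
pOH = 10.95:

10.95


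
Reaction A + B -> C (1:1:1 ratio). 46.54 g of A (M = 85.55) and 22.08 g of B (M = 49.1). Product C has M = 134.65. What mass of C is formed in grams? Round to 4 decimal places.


Find moles of each reactant; the smaller value is the limiting reagent in a 1:1:1 reaction, so moles_C equals moles of the limiter.
n_A = mass_A / M_A = 46.54 / 85.55 = 0.544009 mol
n_B = mass_B / M_B = 22.08 / 49.1 = 0.449695 mol
Limiting reagent: B (smaller), n_limiting = 0.449695 mol
mass_C = n_limiting * M_C = 0.449695 * 134.65
mass_C = 60.55143175 g, rounded to 4 dp:

60.5514 g


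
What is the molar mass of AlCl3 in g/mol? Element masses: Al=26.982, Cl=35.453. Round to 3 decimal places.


M = sum(count * atomic_mass) over atoms.
M = 1*26.982 + 3*35.453
M = 26.982 + 106.359
M = 133.341 g/mol, rounded to 3 dp:

133.341 g/mol


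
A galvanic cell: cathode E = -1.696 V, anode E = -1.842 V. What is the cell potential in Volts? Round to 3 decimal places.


Standard cell potential: E_cell = E_cathode - E_anode.
E_cell = -1.696 - (-1.842)
E_cell = 0.146 V, rounded to 3 dp:

0.146 V


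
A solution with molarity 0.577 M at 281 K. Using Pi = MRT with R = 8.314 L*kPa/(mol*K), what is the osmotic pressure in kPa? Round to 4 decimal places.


Osmotic pressure (van't Hoff): Pi = M*R*T.
RT = 8.314 * 281 = 2336.234
Pi = 0.577 * 2336.234
Pi = 1348.007018 kPa, rounded to 4 dp:

1348.0070 kPa


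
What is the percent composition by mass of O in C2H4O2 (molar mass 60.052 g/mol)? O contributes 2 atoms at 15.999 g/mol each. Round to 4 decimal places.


pct = 100 * (n_elem * M_elem) / M_total
mass_contribution = 2 * 15.999 = 31.998 g/mol
pct = 100 * 31.998 / 60.052
pct = 53.28382069 %, rounded to 4 dp:

53.2838 %


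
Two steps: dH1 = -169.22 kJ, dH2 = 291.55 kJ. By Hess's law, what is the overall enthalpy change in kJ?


Hess's law: enthalpy is a state function, so add the step enthalpies.
dH_total = dH1 + dH2 = -169.22 + (291.55)
dH_total = 122.33 kJ:

122.33 kJ


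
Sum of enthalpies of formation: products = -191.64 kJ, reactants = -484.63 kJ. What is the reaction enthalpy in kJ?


dH_rxn = sum(dH_f products) - sum(dH_f reactants)
dH_rxn = -191.64 - (-484.63)
dH_rxn = 292.99 kJ:

292.99 kJ


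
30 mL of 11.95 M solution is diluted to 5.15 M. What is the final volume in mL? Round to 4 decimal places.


Dilution: M1*V1 = M2*V2, solve for V2.
V2 = M1*V1 / M2
V2 = 11.95 * 30 / 5.15
V2 = 358.5 / 5.15
V2 = 69.61165049 mL, rounded to 4 dp:

69.6117 mL


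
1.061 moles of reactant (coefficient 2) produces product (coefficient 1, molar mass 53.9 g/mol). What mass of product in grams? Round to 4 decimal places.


Use the coefficient ratio to convert reactant moles to product moles, then multiply by the product's molar mass.
moles_P = moles_R * (coeff_P / coeff_R) = 1.061 * (1/2) = 0.5305
mass_P = moles_P * M_P = 0.5305 * 53.9
mass_P = 28.59395 g, rounded to 4 dp:

28.5940 g


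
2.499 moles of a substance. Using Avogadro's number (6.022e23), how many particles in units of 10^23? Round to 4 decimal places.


N = n * NA, then divide by 1e23 for the requested units.
N / 1e23 = n * 6.022
N / 1e23 = 2.499 * 6.022
N / 1e23 = 15.048978, rounded to 4 dp:

15.0490


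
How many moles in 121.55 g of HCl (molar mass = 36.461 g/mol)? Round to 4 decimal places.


n = mass / M
n = 121.55 / 36.461
n = 3.33369902 mol, rounded to 4 dp:

3.3337 mol


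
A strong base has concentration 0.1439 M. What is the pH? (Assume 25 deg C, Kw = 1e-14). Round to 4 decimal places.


A strong base dissociates completely, so [OH-] equals the given concentration.
pOH = -log10([OH-]) = -log10(0.1439) = 0.841939
pH = 14 - pOH = 14 - 0.841939
pH = 13.158061, rounded to 4 dp:

13.1581


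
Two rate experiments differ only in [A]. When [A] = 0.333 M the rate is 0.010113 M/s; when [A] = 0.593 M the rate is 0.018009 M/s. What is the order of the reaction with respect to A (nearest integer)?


Rate is proportional to [A]^n, so rate2/rate1 = ([A]2/[A]1)^n. Take logs to solve for n.
rate2/rate1 = 0.018009 / 0.010113 = 1.7808
[A]2/[A]1 = 0.593 / 0.333 = 1.7808
n = ln(1.7808) / ln(1.7808) = 1.0
Nearest integer order:

1


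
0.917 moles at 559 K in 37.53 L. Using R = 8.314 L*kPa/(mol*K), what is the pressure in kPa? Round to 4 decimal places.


PV = nRT, solve for P = nRT / V.
nRT = 0.917 * 8.314 * 559 = 4261.7813
P = 4261.7813 / 37.53
P = 113.55665601 kPa, rounded to 4 dp:

113.5567 kPa


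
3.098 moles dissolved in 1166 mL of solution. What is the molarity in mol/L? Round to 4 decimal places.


Convert volume to liters: V_L = V_mL / 1000.
V_L = 1166 / 1000 = 1.166 L
M = n / V_L = 3.098 / 1.166
M = 2.65694683 mol/L, rounded to 4 dp:

2.6569 mol/L


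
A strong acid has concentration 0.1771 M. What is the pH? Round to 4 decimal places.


A strong acid dissociates completely, so [H+] equals the given concentration.
pH = -log10([H+]) = -log10(0.1771)
pH = 0.75178144, rounded to 4 dp:

0.7518


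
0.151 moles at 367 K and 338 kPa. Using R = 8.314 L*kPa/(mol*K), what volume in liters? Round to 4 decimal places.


PV = nRT, solve for V = nRT / P.
nRT = 0.151 * 8.314 * 367 = 460.7369
V = 460.7369 / 338
V = 1.36312692 L, rounded to 4 dp:

1.3631 L


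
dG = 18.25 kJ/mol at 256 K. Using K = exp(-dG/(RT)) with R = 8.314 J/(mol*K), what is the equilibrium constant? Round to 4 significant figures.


dG is in kJ/mol; multiply by 1000 to match R in J/(mol*K).
RT = 8.314 * 256 = 2128.384 J/mol
exponent = -dG*1000 / (RT) = -(18.25*1000) / 2128.384 = -8.57458053
K = exp(-8.57458053)
K = 0.00018884565, rounded to 4 significant figures:

0.0001888


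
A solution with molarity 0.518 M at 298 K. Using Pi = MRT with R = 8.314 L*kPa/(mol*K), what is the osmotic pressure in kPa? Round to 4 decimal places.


Osmotic pressure (van't Hoff): Pi = M*R*T.
RT = 8.314 * 298 = 2477.572
Pi = 0.518 * 2477.572
Pi = 1283.382296 kPa, rounded to 4 dp:

1283.3823 kPa


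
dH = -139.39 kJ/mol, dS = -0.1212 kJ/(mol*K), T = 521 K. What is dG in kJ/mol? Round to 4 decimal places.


Gibbs: dG = dH - T*dS (consistent units, dS already in kJ/(mol*K)).
T*dS = 521 * -0.1212 = -63.1452
dG = -139.39 - (-63.1452)
dG = -76.2448 kJ/mol, rounded to 4 dp:

-76.2448 kJ/mol


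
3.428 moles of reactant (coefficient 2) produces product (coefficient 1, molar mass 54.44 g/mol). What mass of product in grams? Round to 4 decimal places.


Use the coefficient ratio to convert reactant moles to product moles, then multiply by the product's molar mass.
moles_P = moles_R * (coeff_P / coeff_R) = 3.428 * (1/2) = 1.714
mass_P = moles_P * M_P = 1.714 * 54.44
mass_P = 93.31016 g, rounded to 4 dp:

93.3102 g


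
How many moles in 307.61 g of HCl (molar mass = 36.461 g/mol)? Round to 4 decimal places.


n = mass / M
n = 307.61 / 36.461
n = 8.43668577 mol, rounded to 4 dp:

8.4367 mol


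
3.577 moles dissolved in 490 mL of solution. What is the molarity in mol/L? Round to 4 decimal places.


Convert volume to liters: V_L = V_mL / 1000.
V_L = 490 / 1000 = 0.49 L
M = n / V_L = 3.577 / 0.49
M = 7.3 mol/L, rounded to 4 dp:

7.3000 mol/L


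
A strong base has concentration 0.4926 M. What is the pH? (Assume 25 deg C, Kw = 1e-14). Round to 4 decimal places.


A strong base dissociates completely, so [OH-] equals the given concentration.
pOH = -log10([OH-]) = -log10(0.4926) = 0.307506
pH = 14 - pOH = 14 - 0.307506
pH = 13.692494, rounded to 4 dp:

13.6925


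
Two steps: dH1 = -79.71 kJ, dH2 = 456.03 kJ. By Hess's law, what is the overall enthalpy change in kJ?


Hess's law: enthalpy is a state function, so add the step enthalpies.
dH_total = dH1 + dH2 = -79.71 + (456.03)
dH_total = 376.32 kJ:

376.32 kJ


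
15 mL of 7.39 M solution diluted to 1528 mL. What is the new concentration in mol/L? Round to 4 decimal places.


Dilution: M1*V1 = M2*V2, solve for M2.
M2 = M1*V1 / V2
M2 = 7.39 * 15 / 1528
M2 = 110.85 / 1528
M2 = 0.07254581 mol/L, rounded to 4 dp:

0.0725 mol/L
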